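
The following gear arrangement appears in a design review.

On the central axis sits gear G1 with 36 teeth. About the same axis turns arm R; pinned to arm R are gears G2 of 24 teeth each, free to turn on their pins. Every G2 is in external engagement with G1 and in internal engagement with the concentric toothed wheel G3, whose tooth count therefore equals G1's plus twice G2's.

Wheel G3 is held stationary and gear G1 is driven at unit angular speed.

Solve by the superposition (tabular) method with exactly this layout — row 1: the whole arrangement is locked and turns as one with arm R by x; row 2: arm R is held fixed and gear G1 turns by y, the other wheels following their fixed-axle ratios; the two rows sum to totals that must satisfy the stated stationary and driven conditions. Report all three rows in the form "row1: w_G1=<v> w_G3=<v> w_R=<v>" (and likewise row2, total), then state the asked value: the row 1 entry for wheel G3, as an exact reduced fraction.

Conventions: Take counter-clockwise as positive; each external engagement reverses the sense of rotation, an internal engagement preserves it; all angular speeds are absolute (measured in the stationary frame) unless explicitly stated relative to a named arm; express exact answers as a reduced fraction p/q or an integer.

row1: w_G1=3/10 w_G3=3/10 w_R=3/10
row2: w_G1=7/10 w_G3=-3/10 w_R=0
total: w_G1=1 w_G3=0 w_R=3/10
asked value: 3/10

planetary set (36T centre, 24T on arm, 84T internal) — Willis relation
superposition row 1 [locked train]: every member turns x
row 2 — arm fixed, fixed-axis ratios: sun y, ring −(36/84)·y, arm 0
boundary: total ω_ring = x − (36/84)·y = 0 and total ω_sun = x + y = 1  ⇒  y = 7/10, x = 3/10
row 2 ring = −(36/84)·7/10 = -3/10
totals (row 1 + row 2): sun 3/10 + 7/10 = 1, ring 3/10 + (-3/10) = 0, arm 3/10 + 0 = 3/10
asked cell (row1, ring) = 3/10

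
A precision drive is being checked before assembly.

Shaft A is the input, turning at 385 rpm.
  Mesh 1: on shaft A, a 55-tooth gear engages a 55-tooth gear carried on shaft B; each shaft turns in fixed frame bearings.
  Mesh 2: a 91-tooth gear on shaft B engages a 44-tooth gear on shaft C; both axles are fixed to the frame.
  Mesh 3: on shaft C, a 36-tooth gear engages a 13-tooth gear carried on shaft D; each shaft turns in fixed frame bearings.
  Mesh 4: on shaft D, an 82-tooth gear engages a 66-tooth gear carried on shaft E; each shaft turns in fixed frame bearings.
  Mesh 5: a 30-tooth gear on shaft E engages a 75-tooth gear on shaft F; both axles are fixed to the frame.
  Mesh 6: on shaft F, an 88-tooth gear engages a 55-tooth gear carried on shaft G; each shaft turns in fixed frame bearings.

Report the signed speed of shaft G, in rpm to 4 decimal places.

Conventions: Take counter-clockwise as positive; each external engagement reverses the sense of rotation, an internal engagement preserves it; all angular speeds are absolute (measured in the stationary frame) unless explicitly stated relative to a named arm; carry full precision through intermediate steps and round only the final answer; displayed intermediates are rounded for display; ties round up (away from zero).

topology: fixed-axis compound train — 6 meshes, A→G
mesh 1 [55T→55T]: ω = 385.0000×55/55 = 385.0000 rpm, sense flips to −
mesh 2 [91T→44T]: ω = 385.0000×91/44 = 796.2500 rpm, sense flips to +
mesh 3 [36T→13T]: ω = 796.2500×36/13 = 2205.0000 rpm, sense flips to −
mesh 4 [82T→66T]: ω = 2205.0000×82/66 = 2739.5455 rpm, sense flips to +
mesh 5 [30T→75T]: ω = 2739.5455×30/75 = 1095.8182 rpm, sense flips to −
mesh 6 [88T→55T]: ω = 1095.8182×88/55 = 1753.3091 rpm, sense flips to +
signed output speed = +1753.3091 rpm

+1753.3091 rpm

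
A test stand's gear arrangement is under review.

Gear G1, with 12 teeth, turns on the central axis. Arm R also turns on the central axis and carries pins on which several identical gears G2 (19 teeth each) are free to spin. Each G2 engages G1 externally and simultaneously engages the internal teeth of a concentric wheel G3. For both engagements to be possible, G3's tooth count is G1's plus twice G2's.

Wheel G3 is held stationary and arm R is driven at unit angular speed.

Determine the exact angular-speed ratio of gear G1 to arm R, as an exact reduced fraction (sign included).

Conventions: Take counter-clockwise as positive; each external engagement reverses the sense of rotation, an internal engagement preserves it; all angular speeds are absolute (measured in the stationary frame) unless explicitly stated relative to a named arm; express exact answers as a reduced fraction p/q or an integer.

class = planetary set [G3 = 12+2·19 = 50; Willis about the carrier]
ring teeth: 12 + 2·19 = 50
12(ω_sun−ω_arm) = −50(ω_ring−ω_arm),  ω_ring = 0, ω_arm = 1
ω_sun = 1 − (50/12)(0−1) = 31/6
ω_out/ω_in = 31/6

31/6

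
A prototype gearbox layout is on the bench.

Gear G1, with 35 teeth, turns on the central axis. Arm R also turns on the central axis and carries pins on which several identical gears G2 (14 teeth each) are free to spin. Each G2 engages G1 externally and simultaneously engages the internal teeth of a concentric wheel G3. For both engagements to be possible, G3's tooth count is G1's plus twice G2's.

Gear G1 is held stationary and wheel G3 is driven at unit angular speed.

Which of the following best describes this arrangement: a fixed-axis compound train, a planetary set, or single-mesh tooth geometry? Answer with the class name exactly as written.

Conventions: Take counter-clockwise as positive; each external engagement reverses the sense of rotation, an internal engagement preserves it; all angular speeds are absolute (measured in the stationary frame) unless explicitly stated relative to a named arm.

planetary set

planetary set (35T centre, 14T on arm, 63T internal) — Willis relation
classification: planetary set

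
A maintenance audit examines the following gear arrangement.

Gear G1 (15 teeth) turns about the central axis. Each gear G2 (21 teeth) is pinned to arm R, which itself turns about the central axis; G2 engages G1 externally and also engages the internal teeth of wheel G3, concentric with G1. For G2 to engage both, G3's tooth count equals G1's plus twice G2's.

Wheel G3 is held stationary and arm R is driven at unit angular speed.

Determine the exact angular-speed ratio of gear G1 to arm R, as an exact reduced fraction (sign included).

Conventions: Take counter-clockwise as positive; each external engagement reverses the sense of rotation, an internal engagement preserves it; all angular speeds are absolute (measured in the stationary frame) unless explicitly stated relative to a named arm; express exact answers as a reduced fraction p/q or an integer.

recognized (axles ride arm R): planetary set, 15/21/57 teeth
ring teeth: 15 + 2·21 = 57
15(ω_sun−ω_arm) = −57(ω_ring−ω_arm),  ω_ring = 0, ω_arm = 1
ω_sun = 1 − (57/15)(0−1) = 24/5
ω_out/ω_in = 24/5

24/5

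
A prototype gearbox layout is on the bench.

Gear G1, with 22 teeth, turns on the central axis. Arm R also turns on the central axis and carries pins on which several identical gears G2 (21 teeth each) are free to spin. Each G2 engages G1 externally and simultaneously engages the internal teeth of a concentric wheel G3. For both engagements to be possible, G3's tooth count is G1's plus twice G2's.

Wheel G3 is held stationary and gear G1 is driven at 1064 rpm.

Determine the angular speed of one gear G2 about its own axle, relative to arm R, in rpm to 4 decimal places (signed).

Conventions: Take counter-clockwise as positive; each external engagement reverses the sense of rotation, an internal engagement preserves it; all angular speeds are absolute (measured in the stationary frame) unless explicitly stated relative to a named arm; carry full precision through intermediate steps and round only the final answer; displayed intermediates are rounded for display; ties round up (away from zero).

topology: planetary set — G1 22T / G2 21T / G3 64T, arm = carrier (Willis)
normalise by the input: solve with ω_sun = 1, then scale by 1064 rpm
ring teeth: 22 + 2·21 = 64
22(ω_sun−ω_arm) = −64(ω_ring−ω_arm),  ω_ring = 0, ω_sun = 1
22(1−ω_arm) = −64(0−ω_arm)  ⇒  86·ω_arm = 22  ⇒  ω_arm = 11/43
sun–planet mesh: 22·(1−11/43) = −21·(ω_p−ω_arm)  ⇒  ω_p−ω_arm = -704/903
scale: ω_p−ω_arm = -704/903 × 1064 rpm = -829.5194 rpm

-829.5194 rpm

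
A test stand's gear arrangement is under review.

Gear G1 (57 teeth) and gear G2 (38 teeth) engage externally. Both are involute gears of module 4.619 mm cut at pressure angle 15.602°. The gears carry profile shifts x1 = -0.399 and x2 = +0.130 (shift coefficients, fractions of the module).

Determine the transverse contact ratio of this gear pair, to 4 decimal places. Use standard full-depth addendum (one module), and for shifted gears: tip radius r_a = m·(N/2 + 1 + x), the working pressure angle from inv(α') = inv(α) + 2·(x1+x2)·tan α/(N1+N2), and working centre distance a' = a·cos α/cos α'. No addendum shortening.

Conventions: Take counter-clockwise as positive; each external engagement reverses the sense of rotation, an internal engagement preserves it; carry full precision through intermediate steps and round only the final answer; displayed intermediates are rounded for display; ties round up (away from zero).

class = single-mesh tooth geometry [involute pair 57T × 38T, m = 4.619]
base radii: r_b1 = 126.790929, r_b2 = 84.527286
tip radii: r_a1 = 134.417519, r_a2 = 92.980470
inv(α') = inv(15.602°) + 2·(-0.399+0.130)·tan α/(57+38) = 0.00535498  ⇒  α' = 14.33541°
a' = a·cos α / cos α' = 219.4025·cos 15.602°/cos 14.33541° = 218.109515
action lengths: √(r_a1²−r_b1²) = 44.633280, √(r_a2²−r_b2²) = 38.736361
base pitch p_b = π·m·cos α = 13.976332
CR = (44.633280 + 38.736361 − 218.109515·sin 14.33541°)/13.976332 = 2.101137
contact ratio ≈ 2.1011

2.1011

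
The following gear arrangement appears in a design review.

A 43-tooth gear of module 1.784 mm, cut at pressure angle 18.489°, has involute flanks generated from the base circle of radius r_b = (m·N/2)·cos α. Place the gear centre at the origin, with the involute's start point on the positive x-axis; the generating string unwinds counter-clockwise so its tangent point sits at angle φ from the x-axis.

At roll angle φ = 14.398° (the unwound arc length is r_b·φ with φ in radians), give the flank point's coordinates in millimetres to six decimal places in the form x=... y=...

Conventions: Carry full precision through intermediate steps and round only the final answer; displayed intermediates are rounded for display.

x=37.506711 y=0.191201

single-mesh involute tooth geometry (43T wheel at module 1.784)
pitch radius r_p = m·N/2 = 1.784·43/2 = 38.356000
base radius r_b = r_p·cos α = 38.356000·cos 18.489° = 36.376238
roll angle φ = 14.398° = 0.25129251 rad
x = r_b·(cos φ + φ·sin φ) = 37.506711
y = r_b·(sin φ − φ·cos φ) = 0.191201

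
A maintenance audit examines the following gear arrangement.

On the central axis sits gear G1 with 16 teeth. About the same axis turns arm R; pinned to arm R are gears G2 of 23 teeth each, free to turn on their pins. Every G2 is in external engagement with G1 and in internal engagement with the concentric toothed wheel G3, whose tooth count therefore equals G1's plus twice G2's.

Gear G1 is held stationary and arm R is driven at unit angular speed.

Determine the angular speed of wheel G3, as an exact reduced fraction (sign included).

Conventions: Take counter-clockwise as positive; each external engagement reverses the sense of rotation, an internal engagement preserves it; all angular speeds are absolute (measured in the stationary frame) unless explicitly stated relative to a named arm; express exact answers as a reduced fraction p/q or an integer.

39/31

recognized (axles ride arm R): planetary set, 16/23/62 teeth
ring teeth: 16 + 2·23 = 62
16(ω_sun−ω_arm) = −62(ω_ring−ω_arm),  ω_sun = 0, ω_arm = 1
ω_ring = 1 − (16/62)(0−1) = 39/31
exact speed ratio = 39/31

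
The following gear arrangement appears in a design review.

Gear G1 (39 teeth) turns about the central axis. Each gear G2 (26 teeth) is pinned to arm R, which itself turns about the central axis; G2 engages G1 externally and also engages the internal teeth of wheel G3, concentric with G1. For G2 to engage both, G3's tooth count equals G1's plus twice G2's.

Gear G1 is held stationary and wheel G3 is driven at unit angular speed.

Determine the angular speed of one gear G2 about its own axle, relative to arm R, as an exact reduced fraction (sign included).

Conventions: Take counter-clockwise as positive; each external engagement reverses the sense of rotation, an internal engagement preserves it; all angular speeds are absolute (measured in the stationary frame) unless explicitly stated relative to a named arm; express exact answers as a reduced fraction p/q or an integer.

planetary set (39T centre, 26T on arm, 91T internal) — Willis relation
ring teeth: 39 + 2·26 = 91
39(ω_sun−ω_arm) = −91(ω_ring−ω_arm),  ω_sun = 0, ω_ring = 1
39(0−ω_arm) = −91(1−ω_arm)  ⇒  130·ω_arm = 91  ⇒  ω_arm = 7/10
sun–planet mesh: 39·(0−7/10) = −26·(ω_p−ω_arm)  ⇒  ω_p−ω_arm = 21/20
exact speed ratio = 21/20

21/20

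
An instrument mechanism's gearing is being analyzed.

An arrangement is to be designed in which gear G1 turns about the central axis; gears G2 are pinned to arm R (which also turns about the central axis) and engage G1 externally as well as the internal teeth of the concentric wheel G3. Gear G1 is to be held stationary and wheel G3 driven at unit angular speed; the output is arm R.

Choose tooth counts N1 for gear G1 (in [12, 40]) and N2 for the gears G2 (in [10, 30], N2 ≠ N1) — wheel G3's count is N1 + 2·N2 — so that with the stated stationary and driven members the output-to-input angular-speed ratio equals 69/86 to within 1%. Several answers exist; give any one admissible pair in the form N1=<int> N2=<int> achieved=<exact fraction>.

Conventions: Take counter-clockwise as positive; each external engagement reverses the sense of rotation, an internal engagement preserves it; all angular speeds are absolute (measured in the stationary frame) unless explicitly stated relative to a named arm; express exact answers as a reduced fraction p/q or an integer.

topology: planetary set — design target 69/86, arm = carrier (Willis)
Willis with ω_sun = 0: ω_arm/ω_ring = N3/(N1+N3); set equal to 69/86  ⇒  N3/N1 = (69/86)/(1 − 69/86) = 69/17
N3 = N1 + 2·N2  ⇒  N2/N1 = (N3/N1 − 1)/2 = (69/17 − 1)/2 = 26/17
smallest multiple with N1 ≥ 12 and N2 ≥ 10: k = 1  ⇒  N1 = 1·17 = 17, N2 = 1·26 = 26 (N1 ≤ 40, N2 ≤ 30, N2 ≠ N1 ✓), N3 = 17 + 2·26 = 69
check: N3/(N1+N3) with N1 = 17, N3 = 69 gives 69/86; |achieved − target| = 0 ≤ 69/8600 ✓

N1=17 N2=26 achieved=69/86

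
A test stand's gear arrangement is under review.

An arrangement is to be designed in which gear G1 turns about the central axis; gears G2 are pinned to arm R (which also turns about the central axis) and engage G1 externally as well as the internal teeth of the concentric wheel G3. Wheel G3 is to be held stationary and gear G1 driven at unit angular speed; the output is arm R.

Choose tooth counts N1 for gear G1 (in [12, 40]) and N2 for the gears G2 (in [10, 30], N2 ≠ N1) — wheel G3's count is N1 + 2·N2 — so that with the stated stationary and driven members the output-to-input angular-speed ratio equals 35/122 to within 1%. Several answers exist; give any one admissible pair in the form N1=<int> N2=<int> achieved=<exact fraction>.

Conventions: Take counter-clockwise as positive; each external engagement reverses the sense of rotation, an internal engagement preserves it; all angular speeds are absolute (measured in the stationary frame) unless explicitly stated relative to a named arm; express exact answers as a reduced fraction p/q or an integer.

topology: planetary set — design target 35/122, arm = carrier (Willis)
Willis with ω_ring = 0: ω_arm/ω_sun = N1/(N1+N3); set equal to 35/122  ⇒  N3/N1 = 1/(35/122) − 1 = 87/35
N3 = N1 + 2·N2  ⇒  N2/N1 = (N3/N1 − 1)/2 = (87/35 − 1)/2 = 26/35
smallest multiple with N1 ≥ 12 and N2 ≥ 10: k = 1  ⇒  N1 = 1·35 = 35, N2 = 1·26 = 26 (N1 ≤ 40, N2 ≤ 30, N2 ≠ N1 ✓), N3 = 35 + 2·26 = 87
check: N1/(N1+N3) with N1 = 35, N3 = 87 gives 35/122; |achieved − target| = 0 ≤ 7/2440 ✓

N1=35 N2=26 achieved=35/122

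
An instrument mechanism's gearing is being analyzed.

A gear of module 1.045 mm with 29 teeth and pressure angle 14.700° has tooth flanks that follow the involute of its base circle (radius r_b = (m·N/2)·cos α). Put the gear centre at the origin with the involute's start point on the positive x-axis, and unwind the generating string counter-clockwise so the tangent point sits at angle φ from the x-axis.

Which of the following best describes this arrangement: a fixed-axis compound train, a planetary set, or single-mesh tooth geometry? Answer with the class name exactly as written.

single-mesh tooth geometry

recognized (one wheel, involute flank): single-mesh tooth geometry, m = 1.045, N = 29
classification: single-mesh tooth geometry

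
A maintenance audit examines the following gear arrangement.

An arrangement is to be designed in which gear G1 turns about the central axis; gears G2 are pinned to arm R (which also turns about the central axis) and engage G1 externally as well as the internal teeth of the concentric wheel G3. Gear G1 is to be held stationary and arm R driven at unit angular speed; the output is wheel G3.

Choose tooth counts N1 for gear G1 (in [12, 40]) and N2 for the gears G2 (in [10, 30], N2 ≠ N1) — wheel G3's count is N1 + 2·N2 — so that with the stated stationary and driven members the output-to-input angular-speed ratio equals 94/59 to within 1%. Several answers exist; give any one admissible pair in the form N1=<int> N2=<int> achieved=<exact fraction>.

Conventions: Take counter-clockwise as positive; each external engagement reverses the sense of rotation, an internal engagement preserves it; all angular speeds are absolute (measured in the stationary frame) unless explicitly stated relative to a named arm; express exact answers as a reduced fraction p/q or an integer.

N1=35 N2=12 achieved=94/59

design class (target 94/59): planetary set
Willis with ω_sun = 0: ω_ring/ω_arm = (N1+N3)/N3; set equal to 94/59  ⇒  N3/N1 = 1/(94/59 − 1) = 59/35
N3 = N1 + 2·N2  ⇒  N2/N1 = (N3/N1 − 1)/2 = (59/35 − 1)/2 = 12/35
smallest multiple with N1 ≥ 12 and N2 ≥ 10: k = 1  ⇒  N1 = 1·35 = 35, N2 = 1·12 = 12 (N1 ≤ 40, N2 ≤ 30, N2 ≠ N1 ✓), N3 = 35 + 2·12 = 59
check: (N1+N3)/N3 with N1 = 35, N3 = 59 gives 94/59; |achieved − target| = 0 ≤ 47/2950 ✓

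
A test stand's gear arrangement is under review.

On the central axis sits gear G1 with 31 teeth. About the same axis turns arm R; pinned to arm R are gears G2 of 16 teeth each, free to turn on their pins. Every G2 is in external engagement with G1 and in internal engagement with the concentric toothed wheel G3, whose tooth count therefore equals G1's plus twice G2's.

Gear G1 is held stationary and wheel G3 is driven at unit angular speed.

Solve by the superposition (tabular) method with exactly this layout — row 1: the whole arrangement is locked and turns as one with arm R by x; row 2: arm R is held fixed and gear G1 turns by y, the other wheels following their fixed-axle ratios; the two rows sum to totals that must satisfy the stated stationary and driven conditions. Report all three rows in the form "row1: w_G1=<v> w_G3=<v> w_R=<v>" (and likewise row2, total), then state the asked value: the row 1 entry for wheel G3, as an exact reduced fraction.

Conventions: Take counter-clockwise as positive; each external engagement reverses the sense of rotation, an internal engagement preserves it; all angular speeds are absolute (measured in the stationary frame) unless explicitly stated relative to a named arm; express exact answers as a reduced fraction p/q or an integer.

row1: w_G1=63/94 w_G3=63/94 w_R=63/94
row2: w_G1=-63/94 w_G3=31/94 w_R=0
total: w_G1=0 w_G3=1 w_R=63/94
asked value: 63/94

topology: planetary set — G1 31T / G2 16T / G3 63T, arm = carrier (Willis)
row 1 (train locked, turned with arm): all members turn x
row 2 — arm fixed, fixed-axis ratios: sun y, ring −(31/63)·y, arm 0
boundary: total ω_sun = x + y = 0 and total ω_ring = x − (31/63)·y = 1  ⇒  y = -63/94, x = 63/94
row 2 ring = −(31/63)·(-63/94) = 31/94
totals (row 1 + row 2): sun 63/94 + (-63/94) = 0, ring 63/94 + 31/94 = 1, arm 63/94 + 0 = 63/94
asked cell (row1, ring) = 63/94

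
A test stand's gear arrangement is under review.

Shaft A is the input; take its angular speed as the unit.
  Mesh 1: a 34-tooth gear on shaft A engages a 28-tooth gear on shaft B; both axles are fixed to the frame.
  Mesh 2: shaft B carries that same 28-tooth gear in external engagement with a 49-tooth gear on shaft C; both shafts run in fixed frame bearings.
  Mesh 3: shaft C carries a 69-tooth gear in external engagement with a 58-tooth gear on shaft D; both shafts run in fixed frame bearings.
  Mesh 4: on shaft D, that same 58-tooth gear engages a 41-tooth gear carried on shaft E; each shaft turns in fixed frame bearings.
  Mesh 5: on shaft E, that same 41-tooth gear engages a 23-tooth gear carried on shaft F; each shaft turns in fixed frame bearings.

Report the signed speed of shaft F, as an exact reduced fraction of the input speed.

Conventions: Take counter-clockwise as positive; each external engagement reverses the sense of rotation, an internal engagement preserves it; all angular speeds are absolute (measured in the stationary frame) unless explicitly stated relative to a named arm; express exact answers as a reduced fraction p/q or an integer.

5-mesh fixed-axis compound train (all bearings frame-fixed)
mesh 1 [34T→28T]: |ω|/ω_in = 1×34/28 = 17/14, sense flips to −
mesh 2 [28T→49T]: |ω|/ω_in = (17/14)×28/49 = 34/49, sense flips to +
mesh 3 [69T→58T]: |ω|/ω_in = (34/49)×69/58 = 1173/1421, sense flips to −
mesh 4 [58T→41T]: |ω|/ω_in = (1173/1421)×58/41 = 2346/2009, sense flips to +
mesh 5 [41T→23T]: |ω|/ω_in = (2346/2009)×41/23 = 102/49, sense flips to −
signed output speed (× input speed) = -102/49

-102/49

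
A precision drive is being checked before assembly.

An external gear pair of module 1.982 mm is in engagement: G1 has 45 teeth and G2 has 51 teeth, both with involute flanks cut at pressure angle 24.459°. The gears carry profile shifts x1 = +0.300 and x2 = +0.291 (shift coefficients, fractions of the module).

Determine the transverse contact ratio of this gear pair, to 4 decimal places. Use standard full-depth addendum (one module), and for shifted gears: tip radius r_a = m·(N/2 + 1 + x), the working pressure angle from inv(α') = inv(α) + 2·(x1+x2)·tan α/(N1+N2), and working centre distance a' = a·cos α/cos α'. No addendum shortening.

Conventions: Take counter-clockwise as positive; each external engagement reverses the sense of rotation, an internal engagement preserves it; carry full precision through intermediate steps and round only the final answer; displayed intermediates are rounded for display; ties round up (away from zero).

1.4956

single-mesh involute tooth geometry (45T engaging 51T at module 1.982)
base radii: r_b1 = 40.592946, r_b2 = 46.005339
tip radii: r_a1 = 47.171600, r_a2 = 53.099762
inv(α') = inv(24.459°) + 2·(+0.300+0.291)·tan α/(45+51) = 0.03357275  ⇒  α' = 25.90950°
a' = a·cos α / cos α' = 95.1360·cos 24.459°/cos 25.90950° = 96.275371
action lengths: √(r_a1²−r_b1²) = 24.028578, √(r_a2²−r_b2²) = 26.515911
base pitch p_b = π·m·cos α = 5.667844
CR = (24.028578 + 26.515911 − 96.275371·sin 25.90950°)/5.667844 = 1.495608
contact ratio ≈ 1.4956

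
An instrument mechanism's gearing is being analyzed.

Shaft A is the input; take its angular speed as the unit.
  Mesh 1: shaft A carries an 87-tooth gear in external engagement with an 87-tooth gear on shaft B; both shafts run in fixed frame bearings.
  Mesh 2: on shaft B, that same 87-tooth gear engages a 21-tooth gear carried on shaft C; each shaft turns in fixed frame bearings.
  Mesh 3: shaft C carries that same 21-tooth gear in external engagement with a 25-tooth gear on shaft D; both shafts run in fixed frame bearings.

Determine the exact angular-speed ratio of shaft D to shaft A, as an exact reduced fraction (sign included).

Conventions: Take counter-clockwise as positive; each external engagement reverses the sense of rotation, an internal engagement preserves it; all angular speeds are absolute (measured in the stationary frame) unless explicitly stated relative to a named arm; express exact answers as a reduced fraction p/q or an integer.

-87/25

class = fixed-axis compound train [3 meshes; 3 ratios multiply, 3 sense flips]
mesh 1 [87T→87T]: running ratio 1, sense −
mesh 2 [87T→21T]: running ratio 29/7, sense +
mesh 3 [21T→25T]: running ratio 87/25, sense −
ω_out/ω_in = -87/25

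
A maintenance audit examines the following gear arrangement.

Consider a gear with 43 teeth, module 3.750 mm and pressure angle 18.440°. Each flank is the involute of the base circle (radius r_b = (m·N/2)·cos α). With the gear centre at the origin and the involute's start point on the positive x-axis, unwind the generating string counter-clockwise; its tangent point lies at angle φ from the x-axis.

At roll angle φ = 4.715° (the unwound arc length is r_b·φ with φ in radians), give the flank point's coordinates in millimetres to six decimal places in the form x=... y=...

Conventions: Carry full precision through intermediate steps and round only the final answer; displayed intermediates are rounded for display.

topology: single-mesh involute geometry — m = 3.750, N = 43
pitch radius r_p = m·N/2 = 3.750·43/2 = 80.625000
base radius r_b = r_p·cos α = 80.625000·cos 18.440° = 76.485343
roll angle φ = 4.715° = 0.08229227 rad
x = r_b·(cos φ + φ·sin φ) = 76.743885
y = r_b·(sin φ − φ·cos φ) = 0.014198

x=76.743885 y=0.014198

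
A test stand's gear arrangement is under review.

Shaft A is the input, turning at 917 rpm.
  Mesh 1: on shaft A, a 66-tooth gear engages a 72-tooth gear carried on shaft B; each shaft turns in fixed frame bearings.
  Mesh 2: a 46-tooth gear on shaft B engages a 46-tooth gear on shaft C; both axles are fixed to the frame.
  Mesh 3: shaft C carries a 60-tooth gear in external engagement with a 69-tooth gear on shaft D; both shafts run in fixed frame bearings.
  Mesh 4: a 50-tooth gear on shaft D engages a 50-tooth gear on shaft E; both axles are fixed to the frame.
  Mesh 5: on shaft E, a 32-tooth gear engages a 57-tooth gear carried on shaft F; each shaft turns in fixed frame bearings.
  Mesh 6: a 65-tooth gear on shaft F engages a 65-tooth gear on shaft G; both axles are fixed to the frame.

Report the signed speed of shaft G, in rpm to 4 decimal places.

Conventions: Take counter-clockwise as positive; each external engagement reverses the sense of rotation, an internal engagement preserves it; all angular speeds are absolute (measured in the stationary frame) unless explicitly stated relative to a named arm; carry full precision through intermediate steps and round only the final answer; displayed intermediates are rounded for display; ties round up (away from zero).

topology: fixed-axis compound train — 6 meshes, A→G
mesh 1 [66T→72T]: ω = 917.0000×66/72 = 840.5833 rpm, sense flips to −
mesh 2 [46T→46T]: ω = 840.5833×46/46 = 840.5833 rpm, sense flips to +
mesh 3 [60T→69T]: ω = 840.5833×60/69 = 730.9420 rpm, sense flips to −
mesh 4 [50T→50T]: ω = 730.9420×50/50 = 730.9420 rpm, sense flips to +
mesh 5 [32T→57T]: ω = 730.9420×32/57 = 410.3534 rpm, sense flips to −
mesh 6 [65T→65T]: ω = 410.3534×65/65 = 410.3534 rpm, sense flips to +
signed output speed = +410.3534 rpm

+410.3534 rpm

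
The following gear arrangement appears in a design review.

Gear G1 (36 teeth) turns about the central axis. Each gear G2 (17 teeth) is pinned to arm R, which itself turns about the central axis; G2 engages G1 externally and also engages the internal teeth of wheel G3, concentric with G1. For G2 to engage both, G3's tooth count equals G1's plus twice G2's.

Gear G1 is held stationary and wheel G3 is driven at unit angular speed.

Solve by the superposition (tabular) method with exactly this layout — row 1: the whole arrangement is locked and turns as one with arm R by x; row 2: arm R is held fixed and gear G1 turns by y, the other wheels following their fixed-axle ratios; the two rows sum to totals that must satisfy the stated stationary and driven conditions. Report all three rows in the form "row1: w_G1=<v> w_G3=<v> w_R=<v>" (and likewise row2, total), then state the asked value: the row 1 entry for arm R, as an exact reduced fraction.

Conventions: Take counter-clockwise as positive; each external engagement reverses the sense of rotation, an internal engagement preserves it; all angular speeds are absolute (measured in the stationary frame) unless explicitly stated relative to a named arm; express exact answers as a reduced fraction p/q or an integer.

row1: w_G1=35/53 w_G3=35/53 w_R=35/53
row2: w_G1=-35/53 w_G3=18/53 w_R=0
total: w_G1=0 w_G3=1 w_R=35/53
asked value: 35/53

class = planetary set [G3 = 36+2·17 = 70; Willis about the carrier]
row 1: whole set turns with the arm by x
row 2: sun turns y, ring = −(36/70)·y, arm 0
boundary: total ω_sun = x + y = 0 and total ω_ring = x − (36/70)·y = 1  ⇒  y = -35/53, x = 35/53
row 2 ring = −(36/70)·(-35/53) = 18/53
totals (row 1 + row 2): sun 35/53 + (-35/53) = 0, ring 35/53 + 18/53 = 1, arm 35/53 + 0 = 35/53
asked cell (row1, arm) = 35/53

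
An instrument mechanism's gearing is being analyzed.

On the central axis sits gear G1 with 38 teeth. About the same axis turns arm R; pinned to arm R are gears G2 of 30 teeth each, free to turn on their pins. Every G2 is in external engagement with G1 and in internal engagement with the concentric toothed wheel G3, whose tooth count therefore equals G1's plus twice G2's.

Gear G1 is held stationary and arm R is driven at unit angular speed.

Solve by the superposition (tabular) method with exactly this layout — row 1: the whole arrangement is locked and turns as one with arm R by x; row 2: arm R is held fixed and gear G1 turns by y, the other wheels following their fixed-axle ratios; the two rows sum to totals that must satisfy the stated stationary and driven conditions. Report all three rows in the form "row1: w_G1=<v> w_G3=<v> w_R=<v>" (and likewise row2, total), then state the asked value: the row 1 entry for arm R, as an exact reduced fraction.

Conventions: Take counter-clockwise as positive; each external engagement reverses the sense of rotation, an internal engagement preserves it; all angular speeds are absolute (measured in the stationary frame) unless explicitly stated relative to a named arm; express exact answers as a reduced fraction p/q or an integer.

row1: w_G1=1 w_G3=1 w_R=1
row2: w_G1=-1 w_G3=19/49 w_R=0
total: w_G1=0 w_G3=68/49 w_R=1
asked value: 1

recognized (axles ride arm R): planetary set, 38/30/98 teeth
superposition row 1 [locked train]: every member turns x
row 2 — arm fixed, fixed-axis ratios: sun y, ring −(38/98)·y, arm 0
boundary: total ω_sun = x + y = 0 and total ω_arm = x = 1  ⇒  y = -1, x = 1
row 2 ring = −(38/98)·(-1) = 19/49
totals (row 1 + row 2): sun 1 + (-1) = 0, ring 1 + 19/49 = 68/49, arm 1 + 0 = 1
asked cell (row1, arm) = 1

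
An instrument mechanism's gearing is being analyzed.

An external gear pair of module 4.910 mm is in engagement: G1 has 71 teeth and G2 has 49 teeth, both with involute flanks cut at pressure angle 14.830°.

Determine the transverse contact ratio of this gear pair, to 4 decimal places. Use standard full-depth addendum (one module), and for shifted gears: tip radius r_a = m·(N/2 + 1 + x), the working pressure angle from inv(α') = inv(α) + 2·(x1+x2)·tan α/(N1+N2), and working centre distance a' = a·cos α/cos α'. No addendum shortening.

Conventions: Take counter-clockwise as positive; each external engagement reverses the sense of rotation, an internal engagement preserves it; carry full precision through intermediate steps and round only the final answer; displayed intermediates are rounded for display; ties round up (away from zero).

single-mesh involute tooth geometry (71T engaging 49T at module 4.910)
base radii: r_b1 = 168.498814, r_b2 = 116.287914
tip radii: r_a1 = 179.215000, r_a2 = 125.205000
no profile shift: α' = α, a' = a
action lengths: √(r_a1²−r_b1²) = 61.042328, √(r_a2²−r_b2²) = 46.404882
base pitch p_b = π·m·cos α = 14.911398
CR = (61.042328 + 46.404882 − 294.600000·sin 14.83000°)/14.911398 = 2.148944
contact ratio ≈ 2.1489

2.1489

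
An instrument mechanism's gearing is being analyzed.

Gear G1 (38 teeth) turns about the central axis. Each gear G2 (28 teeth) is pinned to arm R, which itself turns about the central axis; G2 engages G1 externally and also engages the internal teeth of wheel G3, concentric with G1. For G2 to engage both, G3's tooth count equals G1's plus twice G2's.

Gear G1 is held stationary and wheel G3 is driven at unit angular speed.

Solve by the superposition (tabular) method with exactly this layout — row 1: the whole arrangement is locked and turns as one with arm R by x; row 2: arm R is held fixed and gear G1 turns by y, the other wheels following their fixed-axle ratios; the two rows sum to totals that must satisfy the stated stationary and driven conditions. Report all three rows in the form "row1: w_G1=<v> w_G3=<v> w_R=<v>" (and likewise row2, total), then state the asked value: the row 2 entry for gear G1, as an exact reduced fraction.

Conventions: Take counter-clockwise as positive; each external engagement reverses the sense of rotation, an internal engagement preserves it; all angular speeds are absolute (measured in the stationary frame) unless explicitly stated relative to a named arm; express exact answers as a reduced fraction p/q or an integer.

row1: w_G1=47/66 w_G3=47/66 w_R=47/66
row2: w_G1=-47/66 w_G3=19/66 w_R=0
total: w_G1=0 w_G3=1 w_R=47/66
asked value: -47/66

planetary set (38T centre, 28T on arm, 94T internal) — Willis relation
row 1: whole set turns with the arm by x
row 2 (arm held, sun turns y): ω_ring = −(38/94)·y, ω_arm = 0
boundary: total ω_sun = x + y = 0 and total ω_ring = x − (38/94)·y = 1  ⇒  y = -47/66, x = 47/66
row 2 ring = −(38/94)·(-47/66) = 19/66
totals (row 1 + row 2): sun 47/66 + (-47/66) = 0, ring 47/66 + 19/66 = 1, arm 47/66 + 0 = 47/66
asked cell (row2, sun) = -47/66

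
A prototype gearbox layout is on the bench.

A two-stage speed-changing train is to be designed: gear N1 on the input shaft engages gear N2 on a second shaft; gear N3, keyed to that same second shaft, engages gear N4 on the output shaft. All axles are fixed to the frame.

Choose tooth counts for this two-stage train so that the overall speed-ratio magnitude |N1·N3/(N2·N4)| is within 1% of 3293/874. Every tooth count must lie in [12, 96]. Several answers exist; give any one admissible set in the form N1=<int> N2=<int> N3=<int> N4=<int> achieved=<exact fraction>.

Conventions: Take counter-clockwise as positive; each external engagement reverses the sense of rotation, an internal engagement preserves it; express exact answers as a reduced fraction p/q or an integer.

N1=37 N2=19 N3=89 N4=46 achieved=3293/874

topology: fixed-axis compound train — 2 stages, target 3293/874
target = 3293/874 in lowest terms: an exact hit needs N1·N3 = k·3293 and N2·N4 = k·874 for one integer k, every count in [12, 96]; additionally prefer no 1:1 stage (N1 ≠ N2, N3 ≠ N4)
k = 1: N1·N3 = 3293 = 37·89, N2·N4 = 874 = 19·46
achieved = 37·89/(19·46) = 3293/874; |achieved − target| = 0 ≤ 3293/87400 ✓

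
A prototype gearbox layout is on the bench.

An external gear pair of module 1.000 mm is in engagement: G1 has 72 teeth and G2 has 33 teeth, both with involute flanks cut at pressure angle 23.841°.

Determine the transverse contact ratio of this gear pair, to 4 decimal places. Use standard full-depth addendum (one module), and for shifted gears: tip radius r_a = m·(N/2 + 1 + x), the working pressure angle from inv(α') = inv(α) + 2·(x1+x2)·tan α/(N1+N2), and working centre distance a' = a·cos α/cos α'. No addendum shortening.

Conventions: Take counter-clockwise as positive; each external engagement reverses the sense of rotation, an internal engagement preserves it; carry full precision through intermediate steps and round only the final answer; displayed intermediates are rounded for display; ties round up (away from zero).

1.5704

class = single-mesh tooth geometry [involute pair 72T × 33T, m = 1.000]
base radii: r_b1 = 32.928144, r_b2 = 15.092066
tip radii: r_a1 = 37.000000, r_a2 = 17.500000
no profile shift: α' = α, a' = a
action lengths: √(r_a1²−r_b1²) = 16.874162, √(r_a2²−r_b2²) = 8.858868
base pitch p_b = π·m·cos α = 2.873523
CR = (16.874162 + 8.858868 − 52.500000·sin 23.84100°)/2.873523 = 1.570384
contact ratio ≈ 1.5704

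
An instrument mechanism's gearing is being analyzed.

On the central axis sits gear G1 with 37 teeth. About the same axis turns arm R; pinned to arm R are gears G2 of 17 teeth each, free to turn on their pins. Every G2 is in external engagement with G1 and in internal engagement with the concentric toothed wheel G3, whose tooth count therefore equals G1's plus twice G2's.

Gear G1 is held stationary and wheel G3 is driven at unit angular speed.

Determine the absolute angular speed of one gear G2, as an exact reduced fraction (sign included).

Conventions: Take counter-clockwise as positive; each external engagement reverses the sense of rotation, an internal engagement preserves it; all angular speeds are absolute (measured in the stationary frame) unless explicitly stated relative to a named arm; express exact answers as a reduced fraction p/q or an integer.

71/34

class = planetary set [G3 = 37+2·17 = 71; Willis about the carrier]
ring teeth: 37 + 2·17 = 71
37(ω_sun−ω_arm) = −71(ω_ring−ω_arm),  ω_sun = 0, ω_ring = 1
37(0−ω_arm) = −71(1−ω_arm)  ⇒  108·ω_arm = 71  ⇒  ω_arm = 71/108
sun–planet mesh: 37·(0−71/108) = −17·(ω_p−ω_arm)  ⇒  ω_p−ω_arm = 2627/1836
ω_p = 71/108 + 2627/1836 = 71/34
exact speed ratio = 71/34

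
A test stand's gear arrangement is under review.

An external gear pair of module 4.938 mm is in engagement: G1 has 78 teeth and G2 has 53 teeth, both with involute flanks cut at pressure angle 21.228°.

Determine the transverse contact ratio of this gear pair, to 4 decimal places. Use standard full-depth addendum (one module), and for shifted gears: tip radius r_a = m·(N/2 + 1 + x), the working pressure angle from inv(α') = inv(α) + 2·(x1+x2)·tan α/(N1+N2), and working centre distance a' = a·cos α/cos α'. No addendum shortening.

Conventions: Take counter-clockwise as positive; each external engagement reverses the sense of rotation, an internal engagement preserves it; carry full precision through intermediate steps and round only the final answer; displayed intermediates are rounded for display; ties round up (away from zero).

topology: single-mesh involute geometry — m = 4.938, 78T/53T pair
base radii: r_b1 = 179.514727, r_b2 = 121.977956
tip radii: r_a1 = 197.520000, r_a2 = 135.795000
no profile shift: α' = α, a' = a
action lengths: √(r_a1²−r_b1²) = 82.393041, √(r_a2²−r_b2²) = 59.679648
base pitch p_b = π·m·cos α = 14.460568
CR = (82.393041 + 59.679648 − 323.439000·sin 21.22800°)/14.460568 = 1.726201
contact ratio ≈ 1.7262

1.7262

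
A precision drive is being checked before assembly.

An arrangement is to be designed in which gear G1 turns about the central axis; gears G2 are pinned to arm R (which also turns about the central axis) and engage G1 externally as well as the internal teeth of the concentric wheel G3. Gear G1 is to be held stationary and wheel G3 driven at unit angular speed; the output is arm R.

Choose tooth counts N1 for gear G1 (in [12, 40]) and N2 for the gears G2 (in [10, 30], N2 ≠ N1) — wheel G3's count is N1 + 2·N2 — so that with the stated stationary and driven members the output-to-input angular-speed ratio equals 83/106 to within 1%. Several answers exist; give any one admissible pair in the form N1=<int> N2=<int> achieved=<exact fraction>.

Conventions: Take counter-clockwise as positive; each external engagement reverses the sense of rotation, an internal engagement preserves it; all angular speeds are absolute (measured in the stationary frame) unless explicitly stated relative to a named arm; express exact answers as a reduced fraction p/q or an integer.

N1=23 N2=30 achieved=83/106

topology: planetary set — design target 83/106, arm = carrier (Willis)
Willis with ω_sun = 0: ω_arm/ω_ring = N3/(N1+N3); set equal to 83/106  ⇒  N3/N1 = (83/106)/(1 − 83/106) = 83/23
N3 = N1 + 2·N2  ⇒  N2/N1 = (N3/N1 − 1)/2 = (83/23 − 1)/2 = 30/23
smallest multiple with N1 ≥ 12 and N2 ≥ 10: k = 1  ⇒  N1 = 1·23 = 23, N2 = 1·30 = 30 (N1 ≤ 40, N2 ≤ 30, N2 ≠ N1 ✓), N3 = 23 + 2·30 = 83
check: N3/(N1+N3) with N1 = 23, N3 = 83 gives 83/106; |achieved − target| = 0 ≤ 83/10600 ✓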